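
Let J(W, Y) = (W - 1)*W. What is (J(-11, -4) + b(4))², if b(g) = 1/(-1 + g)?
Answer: 157609/9 ≈ 17512.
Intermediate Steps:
J(W, Y) = W*(-1 + W) (J(W, Y) = (-1 + W)*W = W*(-1 + W))
(J(-11, -4) + b(4))² = (-11*(-1 - 11) + 1/(-1 + 4))² = (-11*(-12) + 1/3)² = (132 + ⅓)² = (397/3)² = 157609/9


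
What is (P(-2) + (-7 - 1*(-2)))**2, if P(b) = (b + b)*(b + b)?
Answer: 121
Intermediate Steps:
P(b) = 4*b**2 (P(b) = (2*b)*(2*b) = 4*b**2)
(P(-2) + (-7 - 1*(-2)))**2 = (4*(-2)**2 + (-7 - 1*(-2)))**2 = (4*4 + (-7 + 2))**2 = (16 - 5)**2 = 11**2 = 121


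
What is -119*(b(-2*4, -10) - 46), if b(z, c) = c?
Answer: 6664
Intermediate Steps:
-119*(b(-2*4, -10) - 46) = -119*(-10 - 46) = -119*(-56) = 6664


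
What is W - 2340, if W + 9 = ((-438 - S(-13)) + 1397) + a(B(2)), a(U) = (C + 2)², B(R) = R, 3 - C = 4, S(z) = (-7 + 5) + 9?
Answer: -1396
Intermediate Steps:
S(z) = 7 (S(z) = -2 + 9 = 7)
C = -1 (C = 3 - 1*4 = 3 - 4 = -1)
a(U) = 1 (a(U) = (-1 + 2)² = 1² = 1)
W = 944 (W = -9 + (((-438 - 1*7) + 1397) + 1) = -9 + (((-438 - 7) + 1397) + 1) = -9 + ((-445 + 1397) + 1) = -9 + (952 + 1) = -9 + 953 = 944)
W - 2340 = 944 - 2340 = -1396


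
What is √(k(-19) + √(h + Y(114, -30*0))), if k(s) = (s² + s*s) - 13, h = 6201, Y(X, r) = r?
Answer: √(709 + 3*√689) ≈ 28.067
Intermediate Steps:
k(s) = -13 + 2*s² (k(s) = (s² + s²) - 13 = 2*s² - 13 = -13 + 2*s²)
√(k(-19) + √(h + Y(114, -30*0))) = √((-13 + 2*(-19)²) + √(6201 - 30*0)) = √((-13 + 2*361) + √(6201 + 0)) = √((-13 + 722) + √6201) = √(709 + 3*√689)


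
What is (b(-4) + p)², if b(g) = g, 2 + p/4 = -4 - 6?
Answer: 2704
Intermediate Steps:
p = -48 (p = -8 + 4*(-4 - 6) = -8 + 4*(-10) = -8 - 40 = -48)
(b(-4) + p)² = (-4 - 48)² = (-52)² = 2704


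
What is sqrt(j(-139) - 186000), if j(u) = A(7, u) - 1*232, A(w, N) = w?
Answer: 5*I*sqrt(7449) ≈ 431.54*I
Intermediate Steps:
j(u) = -225 (j(u) = 7 - 1*232 = 7 - 232 = -225)
sqrt(j(-139) - 186000) = sqrt(-225 - 186000) = sqrt(-186225) = 5*I*sqrt(7449)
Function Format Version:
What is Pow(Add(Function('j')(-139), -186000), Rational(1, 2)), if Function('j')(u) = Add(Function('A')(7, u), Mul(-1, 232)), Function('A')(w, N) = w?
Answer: Mul(5, I, Pow(7449, Rational(1, 2))) ≈ Mul(431.54, I)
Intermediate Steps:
Function('j')(u) = -225 (Function('j')(u) = Add(7, Mul(-1, 232)) = Add(7, -232) = -225)
Pow(Add(Function('j')(-139), -186000), Rational(1, 2)) = Pow(Add(-225, -186000), Rational(1, 2)) = Pow(-186225, Rational(1, 2)) = Mul(5, I, Pow(7449, Rational(1, 2)))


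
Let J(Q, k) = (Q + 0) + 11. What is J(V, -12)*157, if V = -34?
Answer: -3611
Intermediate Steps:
J(Q, k) = 11 + Q (J(Q, k) = Q + 11 = 11 + Q)
J(V, -12)*157 = (11 - 34)*157 = -23*157 = -3611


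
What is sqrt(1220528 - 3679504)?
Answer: 4*I*sqrt(153686) ≈ 1568.1*I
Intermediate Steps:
sqrt(1220528 - 3679504) = sqrt(-2458976) = 4*I*sqrt(153686)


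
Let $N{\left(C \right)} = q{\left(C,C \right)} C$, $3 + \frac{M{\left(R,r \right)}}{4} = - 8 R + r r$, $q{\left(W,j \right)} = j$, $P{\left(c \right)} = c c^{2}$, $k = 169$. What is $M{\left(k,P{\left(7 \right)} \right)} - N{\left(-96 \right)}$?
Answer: $455960$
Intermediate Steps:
$P{\left(c \right)} = c^{3}$
$M{\left(R,r \right)} = -12 - 32 R + 4 r^{2}$ ($M{\left(R,r \right)} = -12 + 4 \left(- 8 R + r r\right) = -12 + 4 \left(- 8 R + r^{2}\right) = -12 + 4 \left(r^{2} - 8 R\right) = -12 - \left(- 4 r^{2} + 32 R\right) = -12 - 32 R + 4 r^{2}$)
$N{\left(C \right)} = C^{2}$ ($N{\left(C \right)} = C C = C^{2}$)
$M{\left(k,P{\left(7 \right)} \right)} - N{\left(-96 \right)} = \left(-12 - 5408 + 4 \left(7^{3}\right)^{2}\right) - \left(-96\right)^{2} = \left(-12 - 5408 + 4 \cdot 343^{2}\right) - 9216 = \left(-12 - 5408 + 4 \cdot 117649\right) - 9216 = \left(-12 - 5408 + 470596\right) - 9216 = 465176 - 9216 = 455960$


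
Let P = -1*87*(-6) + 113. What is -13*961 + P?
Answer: -11858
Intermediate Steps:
P = 635 (P = -87*(-6) + 113 = 522 + 113 = 635)
-13*961 + P = -13*961 + 635 = -12493 + 635 = -11858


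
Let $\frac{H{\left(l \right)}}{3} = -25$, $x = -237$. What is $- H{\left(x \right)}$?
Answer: $75$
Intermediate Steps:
$H{\left(l \right)} = -75$ ($H{\left(l \right)} = 3 \left(-25\right) = -75$)
$- H{\left(x \right)} = \left(-1\right) \left(-75\right) = 75$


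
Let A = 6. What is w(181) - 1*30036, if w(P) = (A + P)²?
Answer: 4933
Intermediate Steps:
w(P) = (6 + P)²
w(181) - 1*30036 = (6 + 181)² - 1*30036 = 187² - 30036 = 34969 - 30036 = 4933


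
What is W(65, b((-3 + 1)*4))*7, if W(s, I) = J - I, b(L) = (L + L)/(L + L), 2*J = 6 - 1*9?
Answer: -35/2 ≈ -17.500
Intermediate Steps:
J = -3/2 (J = (6 - 1*9)/2 = (6 - 9)/2 = (½)*(-3) = -3/2 ≈ -1.5000)
b(L) = 1 (b(L) = (2*L)/((2*L)) = (2*L)*(1/(2*L)) = 1)
W(s, I) = -3/2 - I
W(65, b((-3 + 1)*4))*7 = (-3/2 - 1*1)*7 = (-3/2 - 1)*7 = -5/2*7 = -35/2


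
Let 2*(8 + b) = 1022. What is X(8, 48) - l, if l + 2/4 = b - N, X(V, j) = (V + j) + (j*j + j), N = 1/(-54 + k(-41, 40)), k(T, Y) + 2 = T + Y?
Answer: 217225/114 ≈ 1905.5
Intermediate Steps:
b = 503 (b = -8 + (½)*1022 = -8 + 511 = 503)
k(T, Y) = -2 + T + Y (k(T, Y) = -2 + (T + Y) = -2 + T + Y)
N = -1/57 (N = 1/(-54 + (-2 - 41 + 40)) = 1/(-54 - 3) = 1/(-57) = -1/57 ≈ -0.017544)
X(V, j) = V + j² + 2*j (X(V, j) = (V + j) + (j² + j) = (V + j) + (j + j²) = V + j² + 2*j)
l = 57287/114 (l = -½ + (503 - 1*(-1/57)) = -½ + (503 + 1/57) = -½ + 28672/57 = 57287/114 ≈ 502.52)
X(8, 48) - l = (8 + 48² + 2*48) - 1*57287/114 = (8 + 2304 + 96) - 57287/114 = 2408 - 57287/114 = 217225/114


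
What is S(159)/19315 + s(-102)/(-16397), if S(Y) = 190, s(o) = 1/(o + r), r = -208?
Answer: 193160523/19635899410 ≈ 0.0098371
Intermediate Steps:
s(o) = 1/(-208 + o) (s(o) = 1/(o - 208) = 1/(-208 + o))
S(159)/19315 + s(-102)/(-16397) = 190/19315 + 1/(-208 - 102*(-16397)) = 190*(1/19315) - 1/16397/(-310) = 38/3863 - 1/310*(-1/16397) = 38/3863 + 1/5083070 = 193160523/19635899410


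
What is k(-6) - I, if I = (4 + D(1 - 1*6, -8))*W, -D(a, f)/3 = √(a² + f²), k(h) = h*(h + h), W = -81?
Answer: 396 - 243*√89 ≈ -1896.5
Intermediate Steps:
k(h) = 2*h² (k(h) = h*(2*h) = 2*h²)
D(a, f) = -3*√(a² + f²)
I = -324 + 243*√89 (I = (4 - 3*√((1 - 1*6)² + (-8)²))*(-81) = (4 - 3*√((1 - 6)² + 64))*(-81) = (4 - 3*√((-5)² + 64))*(-81) = (4 - 3*√(25 + 64))*(-81) = (4 - 3*√89)*(-81) = -324 + 243*√89 ≈ 1968.5)
k(-6) - I = 2*(-6)² - (-324 + 243*√89) = 2*36 + (324 - 243*√89) = 72 + (324 - 243*√89) = 396 - 243*√89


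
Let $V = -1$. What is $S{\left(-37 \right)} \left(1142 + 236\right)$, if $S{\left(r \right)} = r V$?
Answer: $50986$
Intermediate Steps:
$S{\left(r \right)} = - r$ ($S{\left(r \right)} = r \left(-1\right) = - r$)
$S{\left(-37 \right)} \left(1142 + 236\right) = \left(-1\right) \left(-37\right) \left(1142 + 236\right) = 37 \cdot 1378 = 50986$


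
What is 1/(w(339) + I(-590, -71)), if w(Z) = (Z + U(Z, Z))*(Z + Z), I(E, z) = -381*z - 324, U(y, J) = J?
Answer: 1/486411 ≈ 2.0559e-6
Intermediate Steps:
I(E, z) = -324 - 381*z
w(Z) = 4*Z² (w(Z) = (Z + Z)*(Z + Z) = (2*Z)*(2*Z) = 4*Z²)
1/(w(339) + I(-590, -71)) = 1/(4*339² + (-324 - 381*(-71))) = 1/(4*114921 + (-324 + 27051)) = 1/(459684 + 26727) = 1/486411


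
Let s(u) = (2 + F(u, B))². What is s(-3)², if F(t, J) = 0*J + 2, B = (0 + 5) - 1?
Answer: 256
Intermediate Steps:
B = 4 (B = 5 - 1 = 4)
F(t, J) = 2 (F(t, J) = 0 + 2 = 2)
s(u) = 16 (s(u) = (2 + 2)² = 4² = 16)
s(-3)² = 16² = 256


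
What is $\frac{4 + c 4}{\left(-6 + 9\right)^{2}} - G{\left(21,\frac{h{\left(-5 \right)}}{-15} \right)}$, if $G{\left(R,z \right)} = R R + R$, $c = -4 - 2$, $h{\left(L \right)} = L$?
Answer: $- \frac{4178}{9} \approx -464.22$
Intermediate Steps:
$c = -6$ ($c = -4 - 2 = -6$)
$G{\left(R,z \right)} = R + R^{2}$ ($G{\left(R,z \right)} = R^{2} + R = R + R^{2}$)
$\frac{4 + c 4}{\left(-6 + 9\right)^{2}} - G{\left(21,\frac{h{\left(-5 \right)}}{-15} \right)} = \frac{4 - 24}{\left(-6 + 9\right)^{2}} - 21 \left(1 + 21\right) = \frac{4 - 24}{3^{2}} - 21 \cdot 22 = - \frac{20}{9} - 462 = - \frac{4178}{9}$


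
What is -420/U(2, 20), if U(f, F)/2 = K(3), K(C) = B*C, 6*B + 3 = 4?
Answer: -420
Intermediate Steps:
B = ⅙ (B = -½ + (⅙)*4 = -½ + ⅔ = ⅙ ≈ 0.16667)
K(C) = C/6
U(f, F) = 1 (U(f, F) = 2*((⅙)*3) = 2*(½) = 1)
-420/U(2, 20) = -420/1 = -420*1 = -420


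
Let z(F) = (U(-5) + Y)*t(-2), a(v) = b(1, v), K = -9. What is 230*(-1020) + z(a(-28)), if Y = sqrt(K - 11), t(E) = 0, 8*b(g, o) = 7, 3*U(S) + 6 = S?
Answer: -234600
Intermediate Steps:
U(S) = -2 + S/3
b(g, o) = 7/8 (b(g, o) = (1/8)*7 = 7/8)
Y = 2*I*sqrt(5) (Y = sqrt(-9 - 11) = sqrt(-20) = 2*I*sqrt(5) ≈ 4.4721*I)
a(v) = 7/8
z(F) = 0 (z(F) = ((-2 + (1/3)*(-5)) + 2*I*sqrt(5))*0 = ((-2 - 5/3) + 2*I*sqrt(5))*0 = (-11/3 + 2*I*sqrt(5))*0 = 0)
230*(-1020) + z(a(-28)) = 230*(-1020) + 0 = -234600 + 0 = -234600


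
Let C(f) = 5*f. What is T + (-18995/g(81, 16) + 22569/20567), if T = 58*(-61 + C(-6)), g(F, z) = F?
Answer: -9181604782/1665927 ≈ -5511.4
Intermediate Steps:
T = -5278 (T = 58*(-61 + 5*(-6)) = 58*(-61 - 30) = 58*(-91) = -5278)
T + (-18995/g(81, 16) + 22569/20567) = -5278 + (-18995/81 + 22569/20567) = -5278 - 388842076/1665927 = -9181604782/1665927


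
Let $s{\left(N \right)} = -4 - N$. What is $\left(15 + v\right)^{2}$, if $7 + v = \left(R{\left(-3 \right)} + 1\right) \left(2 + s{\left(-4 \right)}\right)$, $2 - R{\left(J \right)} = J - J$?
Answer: $196$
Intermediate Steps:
$R{\left(J \right)} = 2$ ($R{\left(J \right)} = 2 - \left(J - J\right) = 2 - 0 = 2 + 0 = 2$)
$v = -1$ ($v = -7 + \left(2 + 1\right) \left(2 - 0\right) = -7 + 3 \left(2 + \left(-4 + 4\right)\right) = -7 + 3 \left(2 + 0\right) = -7 + 3 \cdot 2 = -7 + 6 = -1$)
$\left(15 + v\right)^{2} = \left(15 - 1\right)^{2} = 14^{2} = 196$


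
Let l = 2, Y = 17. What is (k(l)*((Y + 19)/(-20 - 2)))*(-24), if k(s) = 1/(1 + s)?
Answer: 144/11 ≈ 13.091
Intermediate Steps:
(k(l)*((Y + 19)/(-20 - 2)))*(-24) = (((17 + 19)/(-20 - 2))/(1 + 2))*(-24) = ((36/(-22))/3)*(-24) = ((36*(-1/22))/3)*(-24) = ((1/3)*(-18/11))*(-24) = -6/11*(-24) = 144/11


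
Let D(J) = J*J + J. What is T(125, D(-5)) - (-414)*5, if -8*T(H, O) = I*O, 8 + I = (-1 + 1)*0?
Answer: 2090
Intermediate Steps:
D(J) = J + J² (D(J) = J² + J = J + J²)
I = -8 (I = -8 + (-1 + 1)*0 = -8 + 0*0 = -8 + 0 = -8)
T(H, O) = O (T(H, O) = -(-1)*O = O)
T(125, D(-5)) - (-414)*5 = -5*(1 - 5) - (-414)*5 = -5*(-4) - 1*(-2070) = 20 + 2070 = 2090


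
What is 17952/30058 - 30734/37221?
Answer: -6726610/29441811 ≈ -0.22847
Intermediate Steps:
17952/30058 - 30734/37221 = 17952*(1/30058) - 30734*1/37221 = 8976/15029 - 30734/37221 = -6726610/29441811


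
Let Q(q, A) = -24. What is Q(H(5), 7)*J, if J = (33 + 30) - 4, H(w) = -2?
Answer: -1416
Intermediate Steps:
J = 59 (J = 63 - 4 = 59)
Q(H(5), 7)*J = -24*59 = -1416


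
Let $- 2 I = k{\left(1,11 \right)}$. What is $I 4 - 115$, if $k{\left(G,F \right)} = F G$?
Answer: $-137$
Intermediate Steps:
$I = - \frac{11}{2}$ ($I = - \frac{11 \cdot 1}{2} = \left(- \frac{1}{2}\right) 11 = - \frac{11}{2} \approx -5.5$)
$I 4 - 115 = \left(- \frac{11}{2}\right) 4 - 115 = -22 - 115 = -137$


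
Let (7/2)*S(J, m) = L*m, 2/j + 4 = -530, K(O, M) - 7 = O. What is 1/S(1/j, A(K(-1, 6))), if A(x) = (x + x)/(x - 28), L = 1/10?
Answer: -385/6 ≈ -64.167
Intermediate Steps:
K(O, M) = 7 + O
j = -1/267 (j = 2/(-4 - 530) = 2/(-534) = 2*(-1/534) = -1/267 ≈ -0.0037453)
L = 1/10 ≈ 0.10000
A(x) = 2*x/(-28 + x) (A(x) = (2*x)/(-28 + x) = 2*x/(-28 + x))
S(J, m) = m/35 (S(J, m) = 2*(m/10)/7 = m/35)
1/S(1/j, A(K(-1, 6))) = 1/((2*(7 - 1)/(-28 + (7 - 1)))/35) = 1/((2*6/(-28 + 6))/35) = 1/((2*6/(-22))/35) = 1/((2*6*(-1/22))/35) = 1/((1/35)*(-6/11)) = 1/(-6/385) = -385/6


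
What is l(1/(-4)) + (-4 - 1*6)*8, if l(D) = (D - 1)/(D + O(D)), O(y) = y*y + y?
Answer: -540/7 ≈ -77.143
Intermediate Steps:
O(y) = y + y² (O(y) = y² + y = y + y²)
l(D) = (-1 + D)/(D + D*(1 + D)) (l(D) = (D - 1)/(D + D*(1 + D)) = (-1 + D)/(D + D*(1 + D)))
l(1/(-4)) + (-4 - 1*6)*8 = (-1 + 1/(-4))/((1/(-4))*(2 + 1/(-4))) + (-4 - 1*6)*8 = (-1 - ¼)/((-¼)*(2 - ¼)) + (-4 - 6)*8 = -4*(-5/4)/7/4 - 10*8 = -4*4/7*(-5/4) - 80 = 20/7 - 80 = -540/7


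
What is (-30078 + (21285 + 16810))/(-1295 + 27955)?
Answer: 8017/26660 ≈ 0.30071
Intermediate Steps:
(-30078 + (21285 + 16810))/(-1295 + 27955) = (-30078 + 38095)/26660 = 8017*(1/26660) = 8017/26660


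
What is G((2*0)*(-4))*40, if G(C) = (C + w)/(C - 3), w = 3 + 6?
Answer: -120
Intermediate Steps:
w = 9
G(C) = (9 + C)/(-3 + C) (G(C) = (C + 9)/(C - 3) = (9 + C)/(-3 + C))
G((2*0)*(-4))*40 = ((9 + (2*0)*(-4))/(-3 + (2*0)*(-4)))*40 = ((9 + 0*(-4))/(-3 + 0*(-4)))*40 = ((9 + 0)/(-3 + 0))*40 = (9/(-3))*40 = -⅓*9*40 = -3*40 = -120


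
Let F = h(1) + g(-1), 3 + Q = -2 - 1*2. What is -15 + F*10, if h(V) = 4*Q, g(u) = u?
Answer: -305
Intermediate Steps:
Q = -7 (Q = -3 + (-2 - 1*2) = -3 + (-2 - 2) = -3 - 4 = -7)
h(V) = -28 (h(V) = 4*(-7) = -28)
F = -29 (F = -28 - 1 = -29)
-15 + F*10 = -15 - 29*10 = -15 - 290 = -305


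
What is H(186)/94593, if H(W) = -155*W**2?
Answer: -1787460/31531 ≈ -56.689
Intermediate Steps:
H(186)/94593 = -155*186**2/94593 = -155*34596*(1/94593) = -5362380*1/94593 = -1787460/31531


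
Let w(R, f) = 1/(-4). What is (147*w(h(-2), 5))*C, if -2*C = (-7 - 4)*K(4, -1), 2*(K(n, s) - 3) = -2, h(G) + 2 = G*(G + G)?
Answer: -1617/4 ≈ -404.25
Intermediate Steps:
h(G) = -2 + 2*G**2 (h(G) = -2 + G*(G + G) = -2 + G*(2*G) = -2 + 2*G**2)
K(n, s) = 2 (K(n, s) = 3 + (1/2)*(-2) = 3 - 1 = 2)
w(R, f) = -1/4
C = 11 (C = -(-7 - 4)*2/2 = -(-11)*2/2 = -1/2*(-22) = 11)
(147*w(h(-2), 5))*C = (147*(-1/4))*11 = -147/4*11 = -1617/4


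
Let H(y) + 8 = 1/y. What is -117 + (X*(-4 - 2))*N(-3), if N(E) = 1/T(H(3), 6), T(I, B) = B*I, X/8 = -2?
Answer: -2739/23 ≈ -119.09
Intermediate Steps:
X = -16 (X = 8*(-2) = -16)
H(y) = -8 + 1/y
N(E) = -1/46 (N(E) = 1/(6*(-8 + 1/3)) = 1/(6*(-23/3)) = 1/(-46) = -1/46)
-117 + (X*(-4 - 2))*N(-3) = -117 - 16*(-4 - 2)*(-1/46) = -117 - 16*(-6)*(-1/46) = -117 + 96*(-1/46) = -117 - 48/23 = -2739/23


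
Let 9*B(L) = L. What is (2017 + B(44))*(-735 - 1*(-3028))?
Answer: 41725721/9 ≈ 4.6362e+6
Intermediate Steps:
B(L) = L/9
(2017 + B(44))*(-735 - 1*(-3028)) = (2017 + (⅑)*44)*(-735 - 1*(-3028)) = (2017 + 44/9)*(-735 + 3028) = (18197/9)*2293 = 41725721/9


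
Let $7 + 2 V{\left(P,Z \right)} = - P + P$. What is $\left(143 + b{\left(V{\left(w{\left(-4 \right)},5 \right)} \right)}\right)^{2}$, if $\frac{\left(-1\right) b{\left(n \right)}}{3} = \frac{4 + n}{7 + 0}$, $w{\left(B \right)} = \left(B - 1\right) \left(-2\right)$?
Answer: $\frac{3996001}{196} \approx 20388.0$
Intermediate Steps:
$w{\left(B \right)} = 2 - 2 B$ ($w{\left(B \right)} = \left(-1 + B\right) \left(-2\right) = 2 - 2 B$)
$V{\left(P,Z \right)} = - \frac{7}{2}$ ($V{\left(P,Z \right)} = - \frac{7}{2} + \frac{- P + P}{2} = - \frac{7}{2} + \frac{1}{2} \cdot 0 = - \frac{7}{2} + 0 = - \frac{7}{2}$)
$b{\left(n \right)} = - \frac{12}{7} - \frac{3 n}{7}$ ($b{\left(n \right)} = - 3 \frac{4 + n}{7 + 0} = - 3 \frac{4 + n}{7} = - 3 \left(4 + n\right) \frac{1}{7} = - 3 \left(\frac{4}{7} + \frac{n}{7}\right) = - \frac{12}{7} - \frac{3 n}{7}$)
$\left(143 + b{\left(V{\left(w{\left(-4 \right)},5 \right)} \right)}\right)^{2} = \left(143 - \frac{3}{14}\right)^{2} = \left(\frac{1999}{14}\right)^{2} = \frac{3996001}{196}$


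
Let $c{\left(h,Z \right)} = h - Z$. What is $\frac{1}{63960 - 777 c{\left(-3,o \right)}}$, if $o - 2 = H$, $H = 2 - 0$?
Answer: $\frac{1}{69399} \approx 1.4409 \cdot 10^{-5}$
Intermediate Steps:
$H = 2$ ($H = 2 + 0 = 2$)
$o = 4$ ($o = 2 + 2 = 4$)
$\frac{1}{63960 - 777 c{\left(-3,o \right)}} = \frac{1}{63960 - 777 \left(-3 - 4\right)} = \frac{1}{63960 - -5439} = \frac{1}{63960 + 5439} = \frac{1}{69399}$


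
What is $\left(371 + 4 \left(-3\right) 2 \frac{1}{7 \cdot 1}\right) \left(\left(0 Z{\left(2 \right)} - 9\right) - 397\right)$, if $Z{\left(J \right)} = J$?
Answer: $-149234$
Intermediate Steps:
$\left(371 + 4 \left(-3\right) 2 \frac{1}{7 \cdot 1}\right) \left(\left(0 Z{\left(2 \right)} - 9\right) - 397\right) = \left(371 + 4 \left(-3\right) 2 \frac{1}{7 \cdot 1}\right) \left(\left(0 \cdot 2 - 9\right) - 397\right) = \left(371 + \left(-12\right) 2 \cdot \frac{1}{7} \cdot 1\right) \left(\left(0 - 9\right) - 397\right) = \left(371 - \frac{24}{7}\right) \left(-9 - 397\right) = \left(371 - \frac{24}{7}\right) \left(-406\right) = \frac{2573}{7} \left(-406\right) = -149234$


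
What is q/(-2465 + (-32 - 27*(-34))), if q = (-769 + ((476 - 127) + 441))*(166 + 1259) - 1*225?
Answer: -29700/1579 ≈ -18.809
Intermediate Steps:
q = 29700 (q = (-769 + (349 + 441))*1425 - 225 = (-769 + 790)*1425 - 225 = 21*1425 - 225 = 29925 - 225 = 29700)
q/(-2465 + (-32 - 27*(-34))) = 29700/(-2465 + (-32 - 27*(-34))) = 29700/(-2465 + (-32 + 918)) = 29700/(-2465 + 886) = 29700/(-1579) = 29700*(-1/1579) = -29700/1579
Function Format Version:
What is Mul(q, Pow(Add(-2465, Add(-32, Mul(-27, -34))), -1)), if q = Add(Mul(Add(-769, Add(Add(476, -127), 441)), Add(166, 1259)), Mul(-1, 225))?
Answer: Rational(-29700, 1579) ≈ -18.809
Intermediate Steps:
q = 29700 (q = Add(Mul(Add(-769, Add(349, 441)), 1425), -225) = Add(Mul(Add(-769, 790), 1425), -225) = Add(Mul(21, 1425), -225) = Add(29925, -225) = 29700)
Mul(q, Pow(Add(-2465, Add(-32, Mul(-27, -34))), -1)) = Mul(29700, Pow(Add(-2465, Add(-32, Mul(-27, -34))), -1)) = Mul(29700, Pow(Add(-2465, Add(-32, 918)), -1)) = Mul(29700, Pow(Add(-2465, 886), -1)) = Mul(29700, Pow(-1579, -1)) = Mul(29700, Rational(-1, 1579)) = Rational(-29700, 1579)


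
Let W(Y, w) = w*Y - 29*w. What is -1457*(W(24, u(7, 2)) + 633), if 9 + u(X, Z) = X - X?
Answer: -987846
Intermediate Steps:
u(X, Z) = -9 (u(X, Z) = -9 + (X - X) = -9 + 0 = -9)
W(Y, w) = -29*w + Y*w (W(Y, w) = Y*w - 29*w = -29*w + Y*w)
-1457*(W(24, u(7, 2)) + 633) = -1457*(-9*(-29 + 24) + 633) = -1457*(-9*(-5) + 633) = -1457*(45 + 633) = -1457*678 = -987846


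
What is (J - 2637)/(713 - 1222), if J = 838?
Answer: 1799/509 ≈ 3.5344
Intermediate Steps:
(J - 2637)/(713 - 1222) = (838 - 2637)/(713 - 1222) = -1799/(-509) = -1799*(-1/509) = 1799/509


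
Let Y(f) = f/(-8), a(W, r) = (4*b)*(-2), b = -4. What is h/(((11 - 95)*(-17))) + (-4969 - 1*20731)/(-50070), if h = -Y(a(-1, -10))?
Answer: 307499/595833 ≈ 0.51608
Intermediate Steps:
a(W, r) = 32 (a(W, r) = (4*(-4))*(-2) = -16*(-2) = 32)
Y(f) = -f/8 (Y(f) = f*(-⅛) = -f/8)
h = 4 (h = -(-1)*32/8 = -1*(-4) = 4)
h/(((11 - 95)*(-17))) + (-4969 - 1*20731)/(-50070) = 4/(((11 - 95)*(-17))) + (-4969 - 1*20731)/(-50070) = 4/((-84*(-17))) + (-4969 - 20731)*(-1/50070) = 4/1428 - 25700*(-1/50070) = 4*(1/1428) + 2570/5007 = 1/357 + 2570/5007 = 307499/595833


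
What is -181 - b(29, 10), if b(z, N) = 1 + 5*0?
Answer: -182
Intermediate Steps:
b(z, N) = 1 (b(z, N) = 1 + 0 = 1)
-181 - b(29, 10) = -181 - 1*1 = -181 - 1 = -182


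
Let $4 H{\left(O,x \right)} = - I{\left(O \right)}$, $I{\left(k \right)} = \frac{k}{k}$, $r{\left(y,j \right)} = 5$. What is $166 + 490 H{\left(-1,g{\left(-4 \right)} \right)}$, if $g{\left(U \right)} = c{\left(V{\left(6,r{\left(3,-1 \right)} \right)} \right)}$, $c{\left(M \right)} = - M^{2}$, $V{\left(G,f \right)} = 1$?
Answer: $\frac{87}{2} \approx 43.5$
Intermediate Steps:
$I{\left(k \right)} = 1$
$g{\left(U \right)} = -1$ ($g{\left(U \right)} = - 1^{2} = \left(-1\right) 1 = -1$)
$H{\left(O,x \right)} = - \frac{1}{4}$ ($H{\left(O,x \right)} = \frac{\left(-1\right) 1}{4} = \frac{1}{4} \left(-1\right) = - \frac{1}{4}$)
$166 + 490 H{\left(-1,g{\left(-4 \right)} \right)} = 166 + 490 \left(- \frac{1}{4}\right) = 166 - \frac{245}{2} = \frac{87}{2}$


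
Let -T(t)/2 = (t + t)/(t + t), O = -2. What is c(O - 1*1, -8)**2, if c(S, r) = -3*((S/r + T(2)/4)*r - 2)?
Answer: 9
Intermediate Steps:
T(t) = -2 (T(t) = -2*(t + t)/(t + t) = -2*2*t/(2*t) = -2*2*t*1/(2*t) = -2*1 = -2)
c(S, r) = 6 - 3*r*(-1/2 + S/r) (c(S, r) = -3*((S/r - 2/4)*r - 2) = -3*((S/r - 2*1/4)*r - 2) = -3*((S/r - 1/2)*r - 2) = -3*((-1/2 + S/r)*r - 2) = -3*(r*(-1/2 + S/r) - 2) = -3*(-2 + r*(-1/2 + S/r)) = 6 - 3*r*(-1/2 + S/r))
c(O - 1*1, -8)**2 = (6 - 3*(-2 - 1*1) + (3/2)*(-8))**2 = (6 - 3*(-2 - 1) - 12)**2 = (6 - 3*(-3) - 12)**2 = (6 + 9 - 12)**2 = 3**2 = 9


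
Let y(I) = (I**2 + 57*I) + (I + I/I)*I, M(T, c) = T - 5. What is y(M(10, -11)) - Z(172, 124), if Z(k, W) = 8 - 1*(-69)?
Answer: 263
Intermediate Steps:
M(T, c) = -5 + T
Z(k, W) = 77 (Z(k, W) = 8 + 69 = 77)
y(I) = I**2 + 57*I + I*(1 + I) (y(I) = (I**2 + 57*I) + (I + 1)*I = (I**2 + 57*I) + (1 + I)*I = (I**2 + 57*I) + I*(1 + I) = I**2 + 57*I + I*(1 + I))
y(M(10, -11)) - Z(172, 124) = 2*(-5 + 10)*(29 + (-5 + 10)) - 1*77 = 2*5*(29 + 5) - 77 = 2*5*34 - 77 = 340 - 77 = 263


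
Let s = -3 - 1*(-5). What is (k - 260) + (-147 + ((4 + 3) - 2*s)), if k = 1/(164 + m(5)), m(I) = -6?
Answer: -63831/158 ≈ -403.99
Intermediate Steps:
s = 2 (s = -3 + 5 = 2)
k = 1/158 (k = 1/(164 - 6) = 1/158 ≈ 0.0063291)
(k - 260) + (-147 + ((4 + 3) - 2*s)) = (1/158 - 260) + (-147 + ((4 + 3) - 2*2)) = -41079/158 + (-147 + (7 - 4)) = -41079/158 + (-147 + 3) = -41079/158 - 144 = -63831/158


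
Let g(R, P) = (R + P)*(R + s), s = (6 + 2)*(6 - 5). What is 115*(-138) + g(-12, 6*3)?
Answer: -15894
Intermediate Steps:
s = 8 (s = 8*1 = 8)
g(R, P) = (8 + R)*(P + R) (g(R, P) = (R + P)*(R + 8) = (P + R)*(8 + R) = (8 + R)*(P + R))
115*(-138) + g(-12, 6*3) = 115*(-138) + ((-12)**2 + 8*(6*3) + 8*(-12) + (6*3)*(-12)) = -15870 + (144 + 8*18 - 96 + 18*(-12)) = -15870 + (144 + 144 - 96 - 216) = -15870 - 24 = -15894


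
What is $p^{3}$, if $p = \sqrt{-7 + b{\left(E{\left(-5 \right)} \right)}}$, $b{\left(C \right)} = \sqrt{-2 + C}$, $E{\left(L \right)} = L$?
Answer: $\left(-7 + i \sqrt{7}\right)^{\frac{3}{2}} \approx -10.561 - 17.537 i$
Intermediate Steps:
$p = \sqrt{-7 + i \sqrt{7}}$ ($p = \sqrt{-7 + \sqrt{-2 - 5}} = \sqrt{-7 + \sqrt{-7}} = \sqrt{-7 + i \sqrt{7}} \approx 0.49159 + 2.691 i$)
$p^{3} = \left(\sqrt{-7 + i \sqrt{7}}\right)^{3} = \left(-7 + i \sqrt{7}\right)^{\frac{3}{2}}$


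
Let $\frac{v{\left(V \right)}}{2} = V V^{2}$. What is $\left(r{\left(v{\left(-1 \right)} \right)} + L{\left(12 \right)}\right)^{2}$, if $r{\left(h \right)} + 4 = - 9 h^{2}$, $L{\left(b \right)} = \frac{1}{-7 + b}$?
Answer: $\frac{39601}{25} \approx 1584.0$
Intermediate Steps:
$v{\left(V \right)} = 2 V^{3}$ ($v{\left(V \right)} = 2 V V^{2} = 2 V^{3}$)
$r{\left(h \right)} = -4 - 9 h^{2}$
$\left(r{\left(v{\left(-1 \right)} \right)} + L{\left(12 \right)}\right)^{2} = \left(\left(-4 - 9 \left(2 \left(-1\right)^{3}\right)^{2}\right) + \frac{1}{-7 + 12}\right)^{2} = \left(\left(-4 - 9 \left(2 \left(-1\right)\right)^{2}\right) + \frac{1}{5}\right)^{2} = \left(\left(-4 - 9 \left(-2\right)^{2}\right) + \frac{1}{5}\right)^{2} = \left(\left(-4 - 36\right) + \frac{1}{5}\right)^{2} = \left(-40 + \frac{1}{5}\right)^{2} = \left(- \frac{199}{5}\right)^{2} = \frac{39601}{25}$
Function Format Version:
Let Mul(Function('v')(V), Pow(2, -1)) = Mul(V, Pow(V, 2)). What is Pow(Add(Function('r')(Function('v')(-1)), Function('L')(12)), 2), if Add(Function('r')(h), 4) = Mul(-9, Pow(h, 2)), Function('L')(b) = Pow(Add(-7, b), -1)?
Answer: Rational(39601, 25) ≈ 1584.0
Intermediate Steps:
Function('v')(V) = Mul(2, Pow(V, 3)) (Function('v')(V) = Mul(2, Mul(V, Pow(V, 2))) = Mul(2, Pow(V, 3)))
Function('r')(h) = Add(-4, Mul(-9, Pow(h, 2)))
Pow(Add(Function('r')(Function('v')(-1)), Function('L')(12)), 2) = Pow(Add(Add(-4, Mul(-9, Pow(Mul(2, Pow(-1, 3)), 2))), Pow(Add(-7, 12), -1)), 2) = Pow(Add(Add(-4, Mul(-9, Pow(Mul(2, -1), 2))), Pow(5, -1)), 2) = Pow(Add(Add(-4, Mul(-9, Pow(-2, 2))), Rational(1, 5)), 2) = Pow(Add(Add(-4, Mul(-9, 4)), Rational(1, 5)), 2) = Pow(Add(Add(-4, -36), Rational(1, 5)), 2) = Pow(Add(-40, Rational(1, 5)), 2) = Pow(Rational(-199, 5), 2) = Rational(39601, 25)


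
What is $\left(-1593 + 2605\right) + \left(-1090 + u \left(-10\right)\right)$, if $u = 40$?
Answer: $-478$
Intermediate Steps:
$\left(-1593 + 2605\right) + \left(-1090 + u \left(-10\right)\right) = \left(-1593 + 2605\right) + \left(-1090 + 40 \left(-10\right)\right) = 1012 - 1490 = -478$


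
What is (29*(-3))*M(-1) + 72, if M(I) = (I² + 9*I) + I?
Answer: 855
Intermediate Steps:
M(I) = I² + 10*I
(29*(-3))*M(-1) + 72 = (29*(-3))*(-(10 - 1)) + 72 = -(-87)*9 + 72 = -87*(-9) + 72 = 783 + 72 = 855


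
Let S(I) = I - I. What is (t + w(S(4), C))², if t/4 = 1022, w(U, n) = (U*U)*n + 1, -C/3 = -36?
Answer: 16719921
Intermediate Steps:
C = 108 (C = -3*(-36) = 108)
S(I) = 0
w(U, n) = 1 + n*U² (w(U, n) = U²*n + 1 = n*U² + 1 = 1 + n*U²)
t = 4088 (t = 4*1022 = 4088)
(t + w(S(4), C))² = (4088 + (1 + 108*0²))² = (4088 + (1 + 108*0))² = (4088 + (1 + 0))² = (4088 + 1)² = 4089² = 16719921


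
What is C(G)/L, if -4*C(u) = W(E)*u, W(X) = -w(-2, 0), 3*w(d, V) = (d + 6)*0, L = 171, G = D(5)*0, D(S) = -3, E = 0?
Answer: 0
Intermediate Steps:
G = 0 (G = -3*0 = 0)
w(d, V) = 0 (w(d, V) = ((d + 6)*0)/3 = ((6 + d)*0)/3 = (⅓)*0 = 0)
W(X) = 0 (W(X) = -1*0 = 0)
C(u) = 0 (C(u) = -0*u = -¼*0 = 0)
C(G)/L = 0/171 = 0*(1/171) = 0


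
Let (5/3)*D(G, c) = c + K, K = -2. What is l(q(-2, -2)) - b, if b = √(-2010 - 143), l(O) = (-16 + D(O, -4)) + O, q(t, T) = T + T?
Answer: -118/5 - I*√2153 ≈ -23.6 - 46.4*I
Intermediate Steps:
q(t, T) = 2*T
D(G, c) = -6/5 + 3*c/5 (D(G, c) = 3*(c - 2)/5 = 3*(-2 + c)/5 = -6/5 + 3*c/5)
l(O) = -98/5 + O (l(O) = (-16 + (-6/5 + (⅗)*(-4))) + O = (-16 + (-6/5 - 12/5)) + O = (-16 - 18/5) + O = -98/5 + O)
b = I*√2153 (b = √(-2153) = I*√2153 ≈ 46.4*I)
l(q(-2, -2)) - b = (-98/5 + 2*(-2)) - I*√2153 = (-98/5 - 4) - I*√2153 = -118/5 - I*√2153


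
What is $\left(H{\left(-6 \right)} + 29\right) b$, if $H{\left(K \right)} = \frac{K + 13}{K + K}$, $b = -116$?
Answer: $- \frac{9889}{3} \approx -3296.3$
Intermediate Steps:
$H{\left(K \right)} = \frac{13 + K}{2 K}$
$\left(H{\left(-6 \right)} + 29\right) b = \left(\frac{13 - 6}{2 \left(-6\right)} + 29\right) \left(-116\right) = \left(\frac{1}{2} \left(- \frac{1}{6}\right) 7 + 29\right) \left(-116\right) = \left(- \frac{7}{12} + 29\right) \left(-116\right) = \frac{341}{12} \left(-116\right) = - \frac{9889}{3}$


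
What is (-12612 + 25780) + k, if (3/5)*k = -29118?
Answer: -35362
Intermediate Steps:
k = -48530 (k = (5/3)*(-29118) = -48530)
(-12612 + 25780) + k = (-12612 + 25780) - 48530 = 13168 - 48530 = -35362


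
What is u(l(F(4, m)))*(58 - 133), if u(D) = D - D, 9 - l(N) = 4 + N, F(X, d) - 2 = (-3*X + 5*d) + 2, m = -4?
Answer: 0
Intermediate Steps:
F(X, d) = 4 - 3*X + 5*d (F(X, d) = 2 + ((-3*X + 5*d) + 2) = 2 + (2 - 3*X + 5*d) = 4 - 3*X + 5*d)
l(N) = 5 - N (l(N) = 9 - (4 + N) = 9 + (-4 - N) = 5 - N)
u(D) = 0
u(l(F(4, m)))*(58 - 133) = 0*(58 - 133) = 0*(-75) = 0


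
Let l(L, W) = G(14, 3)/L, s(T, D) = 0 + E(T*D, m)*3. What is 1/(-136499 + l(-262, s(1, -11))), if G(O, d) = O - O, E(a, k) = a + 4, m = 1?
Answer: -1/136499 ≈ -7.3261e-6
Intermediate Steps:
E(a, k) = 4 + a
s(T, D) = 12 + 3*D*T (s(T, D) = 0 + (4 + T*D)*3 = 0 + (4 + D*T)*3 = 0 + (12 + 3*D*T) = 12 + 3*D*T)
G(O, d) = 0
l(L, W) = 0 (l(L, W) = 0/L = 0)
1/(-136499 + l(-262, s(1, -11))) = 1/(-136499 + 0) = 1/(-136499) = -1/136499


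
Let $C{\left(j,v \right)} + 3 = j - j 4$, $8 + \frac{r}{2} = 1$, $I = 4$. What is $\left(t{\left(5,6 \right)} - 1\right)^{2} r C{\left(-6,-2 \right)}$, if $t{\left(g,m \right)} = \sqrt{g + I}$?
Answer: $-840$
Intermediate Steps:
$t{\left(g,m \right)} = \sqrt{4 + g}$ ($t{\left(g,m \right)} = \sqrt{g + 4} = \sqrt{4 + g}$)
$r = -14$ ($r = -16 + 2 \cdot 1 = -16 + 2 = -14$)
$C{\left(j,v \right)} = -3 - 3 j$ ($C{\left(j,v \right)} = -3 + \left(j - j 4\right) = -3 + \left(j - 4 j\right) = -3 - 3 j$)
$\left(t{\left(5,6 \right)} - 1\right)^{2} r C{\left(-6,-2 \right)} = \left(\sqrt{4 + 5} - 1\right)^{2} \left(-14\right) \left(-3 - -18\right) = \left(\sqrt{9} - 1\right)^{2} \left(-14\right) \left(-3 + 18\right) = \left(3 - 1\right)^{2} \left(-14\right) 15 = 2^{2} \left(-14\right) 15 = 4 \left(-14\right) 15 = \left(-56\right) 15 = -840$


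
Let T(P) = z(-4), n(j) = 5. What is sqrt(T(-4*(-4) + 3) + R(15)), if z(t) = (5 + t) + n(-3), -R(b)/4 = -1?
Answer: sqrt(10) ≈ 3.1623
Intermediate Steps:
R(b) = 4 (R(b) = -4*(-1) = 4)
z(t) = 10 + t (z(t) = (5 + t) + 5 = 10 + t)
T(P) = 6 (T(P) = 10 - 4 = 6)
sqrt(T(-4*(-4) + 3) + R(15)) = sqrt(6 + 4) = sqrt(10)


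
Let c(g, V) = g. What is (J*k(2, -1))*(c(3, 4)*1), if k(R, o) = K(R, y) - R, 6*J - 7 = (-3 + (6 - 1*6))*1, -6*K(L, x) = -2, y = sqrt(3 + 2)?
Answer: -10/3 ≈ -3.3333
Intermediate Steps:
y = sqrt(5) ≈ 2.2361
K(L, x) = 1/3 (K(L, x) = -1/6*(-2) = 1/3)
J = 2/3 (J = 7/6 + ((-3 + (6 - 1*6))*1)/6 = 7/6 + ((-3 + (6 - 6))*1)/6 = 7/6 + ((-3 + 0)*1)/6 = 7/6 + (-3*1)/6 = 7/6 + (1/6)*(-3) = 7/6 - 1/2 = 2/3 ≈ 0.66667)
k(R, o) = 1/3 - R
(J*k(2, -1))*(c(3, 4)*1) = (2*(1/3 - 1*2)/3)*(3*1) = (2*(1/3 - 2)/3)*3 = ((2/3)*(-5/3))*3 = -10/9*3 = -10/3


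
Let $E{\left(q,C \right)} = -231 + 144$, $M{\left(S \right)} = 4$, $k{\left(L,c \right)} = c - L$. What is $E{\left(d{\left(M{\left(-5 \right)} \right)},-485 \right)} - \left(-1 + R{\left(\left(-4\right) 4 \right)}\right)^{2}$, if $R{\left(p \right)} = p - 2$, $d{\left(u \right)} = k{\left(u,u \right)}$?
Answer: $-448$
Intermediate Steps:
$d{\left(u \right)} = 0$ ($d{\left(u \right)} = u - u = 0$)
$E{\left(q,C \right)} = -87$
$R{\left(p \right)} = -2 + p$ ($R{\left(p \right)} = p - 2 = -2 + p$)
$E{\left(d{\left(M{\left(-5 \right)} \right)},-485 \right)} - \left(-1 + R{\left(\left(-4\right) 4 \right)}\right)^{2} = -87 - \left(-1 - 18\right)^{2} = -87 - \left(-19\right)^{2} = -87 - 361 = -448$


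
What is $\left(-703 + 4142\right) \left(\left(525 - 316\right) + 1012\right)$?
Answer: $4199019$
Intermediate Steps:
$\left(-703 + 4142\right) \left(\left(525 - 316\right) + 1012\right) = 3439 \left(\left(525 - 316\right) + 1012\right) = 3439 \left(209 + 1012\right) = 3439 \cdot 1221 = 4199019$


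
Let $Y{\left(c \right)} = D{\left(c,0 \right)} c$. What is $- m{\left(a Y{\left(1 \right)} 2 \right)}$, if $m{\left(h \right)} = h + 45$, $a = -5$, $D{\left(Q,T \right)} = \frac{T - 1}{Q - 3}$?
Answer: $-40$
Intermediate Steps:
$D{\left(Q,T \right)} = \frac{-1 + T}{-3 + Q}$
$Y{\left(c \right)} = - \frac{c}{-3 + c}$ ($Y{\left(c \right)} = \frac{-1 + 0}{-3 + c} c = \frac{1}{-3 + c} \left(-1\right) c = - \frac{1}{-3 + c} c = - \frac{c}{-3 + c}$)
$m{\left(h \right)} = 45 + h$
$- m{\left(a Y{\left(1 \right)} 2 \right)} = - (45 + - 5 \left(\left(-1\right) 1 \frac{1}{-3 + 1}\right) 2) = - (45 + - 5 \left(\left(-1\right) 1 \frac{1}{-2}\right) 2) = - (45 + - 5 \left(\left(-1\right) 1 \left(- \frac{1}{2}\right)\right) 2) = - (45 + \left(-5\right) \frac{1}{2} \cdot 2) = - (45 - 5) = \left(-1\right) 40 = -40$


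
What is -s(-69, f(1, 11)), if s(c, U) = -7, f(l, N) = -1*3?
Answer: 7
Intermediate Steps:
f(l, N) = -3
-s(-69, f(1, 11)) = -1*(-7) = 7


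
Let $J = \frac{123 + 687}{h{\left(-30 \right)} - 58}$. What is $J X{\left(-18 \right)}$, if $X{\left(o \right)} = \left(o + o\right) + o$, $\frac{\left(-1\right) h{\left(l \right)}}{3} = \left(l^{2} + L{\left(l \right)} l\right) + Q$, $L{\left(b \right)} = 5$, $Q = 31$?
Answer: $\frac{43740}{2401} \approx 18.217$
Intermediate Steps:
$h{\left(l \right)} = -93 - 15 l - 3 l^{2}$ ($h{\left(l \right)} = - 3 \left(\left(l^{2} + 5 l\right) + 31\right) = - 3 \left(31 + l^{2} + 5 l\right) = -93 - 15 l - 3 l^{2}$)
$X{\left(o \right)} = 3 o$ ($X{\left(o \right)} = 2 o + o = 3 o$)
$J = - \frac{810}{2401}$ ($J = \frac{123 + 687}{\left(-93 - -450 - 3 \left(-30\right)^{2}\right) - 58} = \frac{810}{\left(-93 + 450 - 2700\right) - 58} = \frac{810}{-2343 - 58} = \frac{810}{-2401} = 810 \left(- \frac{1}{2401}\right) = - \frac{810}{2401} \approx -0.33736$)
$J X{\left(-18 \right)} = - \frac{810 \cdot 3 \left(-18\right)}{2401} = \left(- \frac{810}{2401}\right) \left(-54\right) = \frac{43740}{2401}$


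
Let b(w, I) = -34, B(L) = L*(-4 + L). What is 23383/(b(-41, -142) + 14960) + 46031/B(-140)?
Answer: 579229993/150454080 ≈ 3.8499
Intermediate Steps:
23383/(b(-41, -142) + 14960) + 46031/B(-140) = 23383/(-34 + 14960) + 46031/((-140*(-4 - 140))) = 23383/14926 + 46031/((-140*(-144))) = 23383*(1/14926) + 46031/20160 = 23383/14926 + 46031*(1/20160) = 23383/14926 + 46031/20160 = 579229993/150454080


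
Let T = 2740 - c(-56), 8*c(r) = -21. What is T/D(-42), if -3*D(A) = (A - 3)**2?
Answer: -21941/5400 ≈ -4.0631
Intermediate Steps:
c(r) = -21/8 (c(r) = (1/8)*(-21) = -21/8)
D(A) = -(-3 + A)**2/3 (D(A) = -(A - 3)**2/3 = -(-3 + A)**2/3)
T = 21941/8 (T = 2740 - 1*(-21/8) = 2740 + 21/8 = 21941/8 ≈ 2742.6)
T/D(-42) = 21941/(8*((-(-3 - 42)**2/3))) = 21941/(8*((-1/3*(-45)**2))) = 21941/(8*((-1/3*2025))) = (21941/8)/(-675) = (21941/8)*(-1/675) = -21941/5400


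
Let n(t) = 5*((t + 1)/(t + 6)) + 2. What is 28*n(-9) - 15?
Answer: 1243/3 ≈ 414.33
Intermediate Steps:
n(t) = 2 + 5*(1 + t)/(6 + t) (n(t) = 5*((1 + t)/(6 + t)) + 2 = 5*(1 + t)/(6 + t) + 2 = 2 + 5*(1 + t)/(6 + t))
28*n(-9) - 15 = 28*((17 + 7*(-9))/(6 - 9)) - 15 = 28*((17 - 63)/(-3)) - 15 = 28*(-1/3*(-46)) - 15 = 28*(46/3) - 15 = 1288/3 - 15 = 1243/3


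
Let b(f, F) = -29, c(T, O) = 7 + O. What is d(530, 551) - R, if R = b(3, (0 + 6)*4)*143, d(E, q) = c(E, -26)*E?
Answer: -5923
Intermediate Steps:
d(E, q) = -19*E (d(E, q) = (7 - 26)*E = -19*E)
R = -4147 (R = -29*143 = -4147)
d(530, 551) - R = -19*530 - 1*(-4147) = -10070 + 4147 = -5923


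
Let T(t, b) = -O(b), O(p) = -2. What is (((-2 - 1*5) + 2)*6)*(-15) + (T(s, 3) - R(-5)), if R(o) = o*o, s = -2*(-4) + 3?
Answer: 427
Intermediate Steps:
s = 11 (s = 8 + 3 = 11)
T(t, b) = 2 (T(t, b) = -1*(-2) = 2)
R(o) = o²
(((-2 - 1*5) + 2)*6)*(-15) + (T(s, 3) - R(-5)) = (((-2 - 1*5) + 2)*6)*(-15) + (2 - 1*(-5)²) = (((-2 - 5) + 2)*6)*(-15) + (2 - 1*25) = ((-7 + 2)*6)*(-15) + (2 - 25) = -5*6*(-15) - 23 = -30*(-15) - 23 = 450 - 23 = 427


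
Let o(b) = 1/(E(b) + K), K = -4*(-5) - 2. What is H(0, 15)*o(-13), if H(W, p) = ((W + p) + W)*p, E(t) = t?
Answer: 45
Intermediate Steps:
K = 18 (K = 20 - 2 = 18)
o(b) = 1/(18 + b) (o(b) = 1/(b + 18) = 1/(18 + b))
H(W, p) = p*(p + 2*W) (H(W, p) = (p + 2*W)*p = p*(p + 2*W))
H(0, 15)*o(-13) = (15*(15 + 2*0))/(18 - 13) = (15*(15 + 0))/5 = (15*15)*(1/5) = 225*(1/5) = 45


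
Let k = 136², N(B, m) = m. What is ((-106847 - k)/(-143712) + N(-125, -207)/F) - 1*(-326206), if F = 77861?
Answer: 405567927709059/1243284448 ≈ 3.2621e+5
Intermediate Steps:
k = 18496
((-106847 - k)/(-143712) + N(-125, -207)/F) - 1*(-326206) = ((-106847 - 1*18496)/(-143712) - 207/77861) - 1*(-326206) = ((-106847 - 18496)*(-1/143712) - 207*1/77861) + 326206 = (-125343*(-1/143712) - 207/77861) + 326206 = (13927/15968 - 207/77861) + 326206 = 1081064771/1243284448 + 326206 = 405567927709059/1243284448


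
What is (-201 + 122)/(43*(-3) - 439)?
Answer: 79/568 ≈ 0.13908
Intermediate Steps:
(-201 + 122)/(43*(-3) - 439) = -79/(-129 - 439) = -79/(-568) = -79*(-1/568) = 79/568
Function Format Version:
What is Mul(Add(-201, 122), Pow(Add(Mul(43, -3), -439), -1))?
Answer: Rational(79, 568) ≈ 0.13908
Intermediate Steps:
Mul(Add(-201, 122), Pow(Add(Mul(43, -3), -439), -1)) = Mul(-79, Pow(Add(-129, -439), -1)) = Mul(-79, Pow(-568, -1)) = Mul(-79, Rational(-1, 568)) = Rational(79, 568)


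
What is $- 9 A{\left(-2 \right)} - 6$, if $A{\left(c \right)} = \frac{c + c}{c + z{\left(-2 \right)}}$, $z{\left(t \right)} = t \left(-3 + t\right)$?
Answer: $- \frac{3}{2} \approx -1.5$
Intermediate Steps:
$A{\left(c \right)} = \frac{2 c}{10 + c}$ ($A{\left(c \right)} = \frac{c + c}{c - 2 \left(-3 - 2\right)} = \frac{2 c}{c - -10} = \frac{2 c}{c + 10} = \frac{2 c}{10 + c}$)
$- 9 A{\left(-2 \right)} - 6 = - 9 \cdot 2 \left(-2\right) \frac{1}{10 - 2} - 6 = - 9 \cdot 2 \left(-2\right) \frac{1}{8} - 6 = \left(-9\right) \left(- \frac{1}{2}\right) - 6 = \frac{9}{2} - 6 = - \frac{3}{2}$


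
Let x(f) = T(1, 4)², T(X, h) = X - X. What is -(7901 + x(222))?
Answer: -7901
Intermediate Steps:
T(X, h) = 0
x(f) = 0 (x(f) = 0² = 0)
-(7901 + x(222)) = -(7901 + 0) = -1*7901 = -7901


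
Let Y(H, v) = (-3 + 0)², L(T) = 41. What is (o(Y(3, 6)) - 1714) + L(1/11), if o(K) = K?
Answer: -1664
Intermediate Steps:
Y(H, v) = 9 (Y(H, v) = (-3)² = 9)
(o(Y(3, 6)) - 1714) + L(1/11) = (9 - 1714) + 41 = -1705 + 41 = -1664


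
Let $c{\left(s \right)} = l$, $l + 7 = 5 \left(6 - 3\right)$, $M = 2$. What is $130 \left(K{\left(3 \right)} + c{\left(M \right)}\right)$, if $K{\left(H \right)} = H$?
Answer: $1430$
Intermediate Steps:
$l = 8$ ($l = -7 + 5 \left(6 - 3\right) = -7 + 5 \cdot 3 = -7 + 15 = 8$)
$c{\left(s \right)} = 8$
$130 \left(K{\left(3 \right)} + c{\left(M \right)}\right) = 130 \left(3 + 8\right) = 130 \cdot 11 = 1430$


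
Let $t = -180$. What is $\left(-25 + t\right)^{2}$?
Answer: $42025$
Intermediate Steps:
$\left(-25 + t\right)^{2} = \left(-25 - 180\right)^{2} = \left(-205\right)^{2} = 42025$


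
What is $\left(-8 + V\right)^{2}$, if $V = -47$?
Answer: $3025$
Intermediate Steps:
$\left(-8 + V\right)^{2} = \left(-8 - 47\right)^{2} = \left(-55\right)^{2} = 3025$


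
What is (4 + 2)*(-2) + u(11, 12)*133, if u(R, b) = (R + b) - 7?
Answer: 2116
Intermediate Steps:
u(R, b) = -7 + R + b
(4 + 2)*(-2) + u(11, 12)*133 = (4 + 2)*(-2) + (-7 + 11 + 12)*133 = 6*(-2) + 16*133 = -12 + 2128 = 2116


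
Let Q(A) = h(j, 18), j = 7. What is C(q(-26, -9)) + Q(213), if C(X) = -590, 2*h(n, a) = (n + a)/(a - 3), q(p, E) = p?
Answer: -3535/6 ≈ -589.17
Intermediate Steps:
h(n, a) = (a + n)/(2*(-3 + a)) (h(n, a) = ((n + a)/(a - 3))/2 = ((a + n)/(-3 + a))/2 = (a + n)/(2*(-3 + a)))
Q(A) = ⅚ (Q(A) = (18 + 7)/(2*(-3 + 18)) = (½)*25/15 = (½)*(1/15)*25 = ⅚)
C(q(-26, -9)) + Q(213) = -590 + ⅚ = -3535/6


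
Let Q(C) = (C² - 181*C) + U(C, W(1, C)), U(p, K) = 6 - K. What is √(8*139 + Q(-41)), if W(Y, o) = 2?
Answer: √10218 ≈ 101.08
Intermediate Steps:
Q(C) = 4 + C² - 181*C (Q(C) = (C² - 181*C) + (6 - 1*2) = (C² - 181*C) + (6 - 2) = (C² - 181*C) + 4 = 4 + C² - 181*C)
√(8*139 + Q(-41)) = √(8*139 + (4 + (-41)² - 181*(-41))) = √(1112 + (4 + 1681 + 7421)) = √(1112 + 9106) = √10218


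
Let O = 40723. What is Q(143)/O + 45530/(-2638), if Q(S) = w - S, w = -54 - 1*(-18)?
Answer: -927295196/53713637 ≈ -17.264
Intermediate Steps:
w = -36 (w = -54 + 18 = -36)
Q(S) = -36 - S
Q(143)/O + 45530/(-2638) = (-36 - 1*143)/40723 + 45530/(-2638) = (-36 - 143)*(1/40723) + 45530*(-1/2638) = -179*1/40723 - 22765/1319 = -179/40723 - 22765/1319 = -927295196/53713637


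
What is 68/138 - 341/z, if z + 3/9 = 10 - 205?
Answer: 90511/40434 ≈ 2.2385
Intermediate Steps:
z = -586/3 (z = -1/3 + (10 - 205) = -1/3 - 195 = -586/3 ≈ -195.33)
68/138 - 341/z = 68/138 - 341/(-586/3) = 68*(1/138) - 341*(-3/586) = 34/69 + 1023/586 = 90511/40434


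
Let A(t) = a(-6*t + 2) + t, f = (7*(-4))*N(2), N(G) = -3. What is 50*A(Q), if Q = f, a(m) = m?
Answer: -20900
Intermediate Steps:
f = 84 (f = (7*(-4))*(-3) = -28*(-3) = 84)
Q = 84
A(t) = 2 - 5*t (A(t) = (-6*t + 2) + t = (2 - 6*t) + t = 2 - 5*t)
50*A(Q) = 50*(2 - 5*84) = 50*(2 - 420) = 50*(-418) = -20900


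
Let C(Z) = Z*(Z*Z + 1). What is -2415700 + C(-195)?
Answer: -9830770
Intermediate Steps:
C(Z) = Z*(1 + Z**2) (C(Z) = Z*(Z**2 + 1) = Z*(1 + Z**2))
-2415700 + C(-195) = -2415700 + (-195 + (-195)**3) = -2415700 + (-195 - 7414875) = -2415700 - 7415070 = -9830770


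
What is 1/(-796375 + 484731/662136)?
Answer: -220712/175769357423 ≈ -1.2557e-6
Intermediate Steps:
1/(-796375 + 484731/662136) = 1/(-796375 + 484731*(1/662136)) = 1/(-796375 + 161577/220712) = 1/(-175769357423/220712) = -220712/175769357423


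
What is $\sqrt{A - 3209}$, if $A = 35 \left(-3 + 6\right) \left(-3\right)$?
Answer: $2 i \sqrt{881} \approx 59.363 i$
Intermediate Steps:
$A = -315$ ($A = 35 \cdot 3 \left(-3\right) = 35 \left(-9\right) = -315$)
$\sqrt{A - 3209} = \sqrt{-315 - 3209} = \sqrt{-3524} = 2 i \sqrt{881}$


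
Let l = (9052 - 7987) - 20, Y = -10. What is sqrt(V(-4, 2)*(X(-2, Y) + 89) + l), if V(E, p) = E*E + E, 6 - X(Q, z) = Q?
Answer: 47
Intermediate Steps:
X(Q, z) = 6 - Q
V(E, p) = E + E**2 (V(E, p) = E**2 + E = E + E**2)
l = 1045 (l = 1065 - 20 = 1045)
sqrt(V(-4, 2)*(X(-2, Y) + 89) + l) = sqrt((-4*(1 - 4))*((6 - 1*(-2)) + 89) + 1045) = sqrt((-4*(-3))*((6 + 2) + 89) + 1045) = sqrt(12*(8 + 89) + 1045) = sqrt(12*97 + 1045) = sqrt(1164 + 1045) = sqrt(2209) = 47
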